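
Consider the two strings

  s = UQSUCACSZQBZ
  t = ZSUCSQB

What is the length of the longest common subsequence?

6

Let dp[i][j] be the LCS length of the first i characters of s and the first j characters of t. dp[i][j] = dp[i-1][j-1]+1 when the i-th and j-th characters match, else max(dp[i-1][j], dp[i][j-1]).
    ·  Z  S  U  C  S  Q  B
 ·  0  0  0  0  0  0  0  0
 U  0  0  0  1  1  1  1  1
 Q  0  0  0  1  1  1  2  2
 S  0  0  1  1  1  2  2  2
 U  0  0  1  2  2  2  2  2
 C  0  0  1  2  3  3  3  3
 A  0  0  1  2  3  3  3  3
 C  0  0  1  2  3  3  3  3
 S  0  0  1  2  3  4  4  4
 Z  0  1  1  2  3  4  4  4
 Q  0  1  1  2  3  4  5  5
 B  0  1  1  2  3  4  5  6
 Z  0  1  1  2  3  4  5  6
dp[12][7] = 6. One LCS (by backtracking along matches): SUCSQB.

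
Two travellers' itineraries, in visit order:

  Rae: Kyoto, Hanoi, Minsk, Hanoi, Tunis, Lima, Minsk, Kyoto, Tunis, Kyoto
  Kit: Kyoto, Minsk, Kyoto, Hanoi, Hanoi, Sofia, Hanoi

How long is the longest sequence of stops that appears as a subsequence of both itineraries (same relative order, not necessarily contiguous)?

3

Match Kyoto (Rae #1, Kit #3), then Hanoi (Rae #2, Kit #5), then Hanoi (Rae #4, Kit #7) — 3 stops in the same relative order in both. dp[10][7] = 3 confirms this is the maximum.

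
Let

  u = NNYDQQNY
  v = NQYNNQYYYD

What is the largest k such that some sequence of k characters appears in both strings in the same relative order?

Taking N (u #1, v #4) → N (u #2, v #5) → Y (u #3, v #9) → D (u #4, v #10) gives a common subsequence of length 4. The LCS DP gives dp[8][10] = 4, so this is optimal.

4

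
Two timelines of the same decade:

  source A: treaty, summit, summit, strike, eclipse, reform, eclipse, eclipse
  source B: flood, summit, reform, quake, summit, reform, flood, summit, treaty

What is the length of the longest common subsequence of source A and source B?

Match summit [2,2]; then summit [3,5]; then reform [6,6] — 3 events in the same relative order in both. The LCS DP gives dp[8][9] = 3, so this is optimal.

3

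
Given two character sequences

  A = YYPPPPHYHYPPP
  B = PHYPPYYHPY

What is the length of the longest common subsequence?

Let dp[i][j] be the LCS length of the first i characters of A and the first j characters of B. dp[i][j] = dp[i-1][j-1]+1 when the i-th and j-th characters match, else max(dp[i-1][j], dp[i][j-1]).
    ·  P  H  Y  P  P  Y  Y  H  P  Y
 ·  0  0  0  0  0  0  0  0  0  0  0
 Y  0  0  0  1  1  1  1  1  1  1  1
 Y  0  0  0  1  1  1  2  2  2  2  2
 P  0  1  1  1  2  2  2  2  2  3  3
 P  0  1  1  1  2  3  3  3  3  3  3
 P  0  1  1  1  2  3  3  3  3  4  4
 P  0  1  1  1  2  3  3  3  3  4  4
 H  0  1  2  2  2  3  3  3  4  4  4
 Y  0  1  2  3  3  3  4  4  4  4  5
 H  0  1  2  3  3  3  4  4  5  5  5
 Y  0  1  2  3  3  3  4  5  5  5  6
 P  0  1  2  3  4  4  4  5  5  6  6
 P  0  1  2  3  4  5  5  5  5  6  6
 P  0  1  2  3  4  5  5  5  5  6  6
dp[13][10] = 6. One LCS (by backtracking along matches): YPPYHY.

6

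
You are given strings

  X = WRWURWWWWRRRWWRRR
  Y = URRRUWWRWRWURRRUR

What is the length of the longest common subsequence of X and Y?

Taking R [2,4], then U [4,5], then W [6,6], then W [7,7], then W [8,9], then W [9,11], then R [10,13], then R [11,14], then R [12,15], then R [17,17] gives a common subsequence of length 10, and the DP table's final entry dp[17][17] is also 10, so no common subsequence is longer.

10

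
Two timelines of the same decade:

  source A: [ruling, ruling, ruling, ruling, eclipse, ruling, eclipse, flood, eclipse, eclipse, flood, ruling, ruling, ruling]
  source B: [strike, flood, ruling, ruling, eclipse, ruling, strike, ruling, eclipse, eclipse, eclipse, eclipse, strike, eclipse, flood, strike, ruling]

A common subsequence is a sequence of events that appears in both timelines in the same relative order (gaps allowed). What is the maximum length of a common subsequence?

One common subsequence of length 10: ruling [1,3], then ruling [2,4], then ruling [3,6], then ruling [4,8], then eclipse [5,10], then eclipse [7,11], then eclipse [9,12], then eclipse [10,14], then flood [11,15], then ruling [14,17]. The LCS DP gives dp[14][17] = 10, so this is optimal.

10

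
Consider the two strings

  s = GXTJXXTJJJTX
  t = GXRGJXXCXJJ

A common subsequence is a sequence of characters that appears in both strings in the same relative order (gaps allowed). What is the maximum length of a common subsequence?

Let dp[i][j] be the LCS length of the first i characters of s and the first j characters of t. dp[i][j] = dp[i-1][j-1]+1 when the i-th and j-th characters match, else max(dp[i-1][j], dp[i][j-1]).
    ·  G  X  R  G  J  X  X  C  X  J  J
 ·  0  0  0  0  0  0  0  0  0  0  0  0
 G  0  1  1  1  1  1  1  1  1  1  1  1
 X  0  1  2  2  2  2  2  2  2  2  2  2
 T  0  1  2  2  2  2  2  2  2  2  2  2
 J  0  1  2  2  2  3  3  3  3  3  3  3
 X  0  1  2  2  2  3  4  4  4  4  4  4
 X  0  1  2  2  2  3  4  5  5  5  5  5
 T  0  1  2  2  2  3  4  5  5  5  5  5
 J  0  1  2  2  2  3  4  5  5  5  6  6
 J  0  1  2  2  2  3  4  5  5  5  6  7
 J  0  1  2  2  2  3  4  5  5  5  6  7
 T  0  1  2  2  2  3  4  5  5  5  6  7
 X  0  1  2  2  2  3  4  5  5  6  6  7
dp[12][11] = 7. One LCS (by backtracking along matches): GXJXXJJ.

7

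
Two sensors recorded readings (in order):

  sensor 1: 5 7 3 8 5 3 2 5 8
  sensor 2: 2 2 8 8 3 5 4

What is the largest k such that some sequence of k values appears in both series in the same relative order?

Pick 8 [4,4], 3 [6,5], 5 [8,6]; all 3 values appear in both, in order, and the DP table's final entry dp[9][7] is also 3, so no common subsequence is longer.

3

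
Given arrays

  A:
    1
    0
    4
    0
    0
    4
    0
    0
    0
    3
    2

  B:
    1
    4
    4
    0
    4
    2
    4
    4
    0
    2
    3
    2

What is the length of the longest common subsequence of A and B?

Taking 1 at A[1]=B[1], 0 at A[2]=B[4], 4 at A[3]=B[7], 4 at A[6]=B[8], 0 at A[7]=B[9], 3 at A[10]=B[11], 2 at A[11]=B[12] gives a common subsequence of length 7. dp[11][12] = 7 confirms this is the maximum.

7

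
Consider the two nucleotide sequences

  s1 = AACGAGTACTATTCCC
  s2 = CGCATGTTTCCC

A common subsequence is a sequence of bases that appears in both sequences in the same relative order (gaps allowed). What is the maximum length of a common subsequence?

10

Match C (s1 #3, s2 #1); then G (s1 #4, s2 #2); then A (s1 #5, s2 #4); then G (s1 #6, s2 #6); then T (s1 #10, s2 #7); then T (s1 #12, s2 #8); then T (s1 #13, s2 #9); then C (s1 #14, s2 #10); then C (s1 #15, s2 #11); then C (s1 #16, s2 #12) — 10 bases in the same relative order in both. dp[16][12] = 10 confirms this is the maximum.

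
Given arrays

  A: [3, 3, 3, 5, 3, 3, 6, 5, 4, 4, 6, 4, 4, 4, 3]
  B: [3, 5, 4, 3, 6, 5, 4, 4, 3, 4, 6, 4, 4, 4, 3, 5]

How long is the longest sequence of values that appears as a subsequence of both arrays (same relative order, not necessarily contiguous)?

12

Match 3 [3,1], 5 [4,2], 3 [6,4], 6 [7,5], 5 [8,6], 4 [9,8], 4 [10,10], 6 [11,11], 4 [12,12], 4 [13,13], 4 [14,14], 3 [15,15] — 12 values in the same relative order in both. The LCS DP gives dp[15][16] = 12, so this is optimal.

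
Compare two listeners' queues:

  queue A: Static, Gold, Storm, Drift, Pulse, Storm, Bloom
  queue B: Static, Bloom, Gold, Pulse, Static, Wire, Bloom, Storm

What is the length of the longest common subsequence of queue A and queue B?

4

Pick Static [1,1], then Gold [2,3], then Pulse [5,4], then Storm [6,8]; all 4 songs appear in both, in order, and the DP table's final entry dp[7][8] is also 4, so no common subsequence is longer.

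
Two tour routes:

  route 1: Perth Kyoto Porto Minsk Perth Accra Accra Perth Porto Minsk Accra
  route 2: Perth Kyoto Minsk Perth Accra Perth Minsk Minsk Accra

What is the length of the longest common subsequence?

8

One common subsequence of length 8: Perth at route 1[1]=route 2[1] → Kyoto at route 1[2]=route 2[2] → Minsk at route 1[4]=route 2[3] → Perth at route 1[5]=route 2[4] → Accra at route 1[7]=route 2[5] → Perth at route 1[8]=route 2[6] → Minsk at route 1[10]=route 2[8] → Accra at route 1[11]=route 2[9]. dp[11][9] = 8 confirms this is the maximum.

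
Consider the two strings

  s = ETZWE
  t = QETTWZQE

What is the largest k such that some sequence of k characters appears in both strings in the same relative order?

4

Let dp[i][j] be the LCS length of the first i characters of s and the first j characters of t. dp[i][j] = dp[i-1][j-1]+1 when the i-th and j-th characters match, else max(dp[i-1][j], dp[i][j-1]).
    ·  Q  E  T  T  W  Z  Q  E
 ·  0  0  0  0  0  0  0  0  0
 E  0  0  1  1  1  1  1  1  1
 T  0  0  1  2  2  2  2  2  2
 Z  0  0  1  2  2  2  3  3  3
 W  0  0  1  2  2  3  3  3  3
 E  0  0  1  2  2  3  3  3  4
dp[5][8] = 4. One LCS (by backtracking along matches): ETZE.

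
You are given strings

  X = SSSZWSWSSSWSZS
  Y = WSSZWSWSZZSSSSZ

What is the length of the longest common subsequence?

11

Pick S at X[2]=Y[2], then S at X[3]=Y[3], then Z at X[4]=Y[4], then W at X[5]=Y[5], then S at X[6]=Y[6], then W at X[7]=Y[7], then S at X[8]=Y[11], then S at X[9]=Y[12], then S at X[10]=Y[13], then S at X[12]=Y[14], then Z at X[13]=Y[15]; all 11 characters appear in both, in order. Since dp[14][15] = 11, nothing longer is possible.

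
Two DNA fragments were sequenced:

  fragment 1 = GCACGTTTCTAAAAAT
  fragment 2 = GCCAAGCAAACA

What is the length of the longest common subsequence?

Taking G (fragment 1 #1, fragment 2 #1) → C (fragment 1 #2, fragment 2 #3) → A (fragment 1 #3, fragment 2 #5) → G (fragment 1 #5, fragment 2 #6) → C (fragment 1 #9, fragment 2 #7) → A (fragment 1 #11, fragment 2 #8) → A (fragment 1 #12, fragment 2 #9) → A (fragment 1 #13, fragment 2 #10) → A (fragment 1 #15, fragment 2 #12) gives a common subsequence of length 9. Since dp[16][12] = 9, nothing longer is possible.

9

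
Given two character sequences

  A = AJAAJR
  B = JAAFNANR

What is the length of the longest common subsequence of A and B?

Let dp[i][j] be the LCS length of the first i characters of A and the first j characters of B. dp[i][j] = dp[i-1][j-1]+1 when the i-th and j-th characters match, else max(dp[i-1][j], dp[i][j-1]).
    ·  J  A  A  F  N  A  N  R
 ·  0  0  0  0  0  0  0  0  0
 A  0  0  1  1  1  1  1  1  1
 J  0  1  1  1  1  1  1  1  1
 A  0  1  2  2  2  2  2  2  2
 A  0  1  2  3  3  3  3  3  3
 J  0  1  2  3  3  3  3  3  3
 R  0  1  2  3  3  3  3  3  4
dp[6][8] = 4. One LCS (by backtracking along matches): AAAR.

4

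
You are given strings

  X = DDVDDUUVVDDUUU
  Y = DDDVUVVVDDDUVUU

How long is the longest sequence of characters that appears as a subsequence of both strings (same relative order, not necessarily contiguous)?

Taking D (X #1, Y #2), then D (X #2, Y #3), then V (X #3, Y #4), then U (X #6, Y #5), then V (X #8, Y #7), then V (X #9, Y #8), then D (X #10, Y #10), then D (X #11, Y #11), then U (X #12, Y #12), then U (X #13, Y #14), then U (X #14, Y #15) gives a common subsequence of length 11. dp[14][15] = 11 confirms this is the maximum.

11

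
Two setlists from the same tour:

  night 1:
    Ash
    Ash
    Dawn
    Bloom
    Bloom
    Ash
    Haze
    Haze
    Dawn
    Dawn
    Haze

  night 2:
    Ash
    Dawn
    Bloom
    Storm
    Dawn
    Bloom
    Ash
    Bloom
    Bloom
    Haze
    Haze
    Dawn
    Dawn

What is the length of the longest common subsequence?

9

Pick Ash [2,1] → Dawn [3,2] → Bloom [4,3] → Bloom [5,6] → Ash [6,7] → Haze [7,10] → Haze [8,11] → Dawn [9,12] → Dawn [10,13]; all 9 songs appear in both, in order. Since dp[11][13] = 9, nothing longer is possible.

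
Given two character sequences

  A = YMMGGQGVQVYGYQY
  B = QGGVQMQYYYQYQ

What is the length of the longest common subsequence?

8

Pick G at A[4]=B[2] → G at A[5]=B[3] → Q at A[6]=B[5] → Q at A[9]=B[7] → Y at A[11]=B[9] → Y at A[13]=B[10] → Q at A[14]=B[11] → Y at A[15]=B[12]; all 8 characters appear in both, in order. dp[15][13] = 8 confirms this is the maximum.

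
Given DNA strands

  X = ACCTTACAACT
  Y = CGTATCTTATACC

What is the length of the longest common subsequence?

One common subsequence of length 7: A [1,4] → C [2,6] → T [4,8] → T [5,10] → A [6,11] → C [7,12] → C [10,13]. Since dp[11][13] = 7, nothing longer is possible.

7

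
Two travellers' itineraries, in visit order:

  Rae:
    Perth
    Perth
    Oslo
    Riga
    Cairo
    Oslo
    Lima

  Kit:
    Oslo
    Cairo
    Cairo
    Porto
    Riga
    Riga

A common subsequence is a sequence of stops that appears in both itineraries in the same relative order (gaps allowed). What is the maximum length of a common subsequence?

2

One common subsequence of length 2: Oslo (Rae #3, Kit #1), Riga (Rae #4, Kit #6), and the DP table's final entry dp[7][6] is also 2, so no common subsequence is longer.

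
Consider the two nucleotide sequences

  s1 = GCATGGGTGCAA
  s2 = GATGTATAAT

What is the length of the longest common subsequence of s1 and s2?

7

Pick G [1,1], then A [3,2], then T [4,3], then G [5,4], then T [8,7], then A [11,8], then A [12,9]; all 7 bases appear in both, in order. dp[12][10] = 7 confirms this is the maximum.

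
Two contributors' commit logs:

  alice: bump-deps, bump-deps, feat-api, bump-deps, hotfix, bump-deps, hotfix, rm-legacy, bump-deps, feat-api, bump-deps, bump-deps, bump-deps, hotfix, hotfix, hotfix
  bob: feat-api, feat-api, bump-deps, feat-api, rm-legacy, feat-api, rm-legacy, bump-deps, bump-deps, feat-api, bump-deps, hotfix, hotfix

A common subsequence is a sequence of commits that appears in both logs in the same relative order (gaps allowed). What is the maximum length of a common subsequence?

One common subsequence of length 9: bump-deps (alice #2, bob #3), feat-api (alice #3, bob #4), rm-legacy (alice #8, bob #5), feat-api (alice #10, bob #6), bump-deps (alice #11, bob #8), bump-deps (alice #12, bob #9), bump-deps (alice #13, bob #11), hotfix (alice #15, bob #12), hotfix (alice #16, bob #13). The LCS DP gives dp[16][13] = 9, so this is optimal.

9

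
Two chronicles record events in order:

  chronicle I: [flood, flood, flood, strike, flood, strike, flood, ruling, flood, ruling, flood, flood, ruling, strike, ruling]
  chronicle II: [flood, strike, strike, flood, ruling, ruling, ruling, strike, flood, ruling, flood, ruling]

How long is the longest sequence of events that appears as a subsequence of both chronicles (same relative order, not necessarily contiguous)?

9

Taking flood (chronicle I #3, chronicle II #1) → strike (chronicle I #4, chronicle II #2) → strike (chronicle I #6, chronicle II #3) → flood (chronicle I #7, chronicle II #4) → ruling (chronicle I #8, chronicle II #7) → flood (chronicle I #9, chronicle II #9) → ruling (chronicle I #10, chronicle II #10) → flood (chronicle I #12, chronicle II #11) → ruling (chronicle I #15, chronicle II #12) gives a common subsequence of length 9. The LCS DP gives dp[15][12] = 9, so this is optimal.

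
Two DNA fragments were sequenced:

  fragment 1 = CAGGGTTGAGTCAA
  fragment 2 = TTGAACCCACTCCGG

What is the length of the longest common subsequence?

6

One common subsequence of length 6: T (fragment 1 #6, fragment 2 #1) → T (fragment 1 #7, fragment 2 #2) → G (fragment 1 #8, fragment 2 #3) → A (fragment 1 #9, fragment 2 #9) → T (fragment 1 #11, fragment 2 #11) → C (fragment 1 #12, fragment 2 #13). The LCS DP gives dp[14][15] = 6, so this is optimal.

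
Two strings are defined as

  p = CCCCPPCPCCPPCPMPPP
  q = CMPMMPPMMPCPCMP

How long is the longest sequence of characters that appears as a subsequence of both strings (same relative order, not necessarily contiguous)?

Match C [1,1] → P [5,6] → P [6,7] → P [8,10] → C [10,11] → P [12,12] → C [13,13] → M [15,14] → P [18,15] — 9 characters in the same relative order in both, and the DP table's final entry dp[18][15] is also 9, so no common subsequence is longer.

9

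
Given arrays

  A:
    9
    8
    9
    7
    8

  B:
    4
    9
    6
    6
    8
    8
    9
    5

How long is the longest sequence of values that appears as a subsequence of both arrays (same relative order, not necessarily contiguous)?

Taking 9 at A[1]=B[2], 8 at A[2]=B[6], 9 at A[3]=B[7] gives a common subsequence of length 3, and the DP table's final entry dp[5][8] is also 3, so no common subsequence is longer.

3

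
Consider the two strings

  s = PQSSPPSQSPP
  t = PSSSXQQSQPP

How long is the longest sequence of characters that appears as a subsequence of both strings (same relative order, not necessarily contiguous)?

8

One common subsequence of length 8: P at s[1]=t[1], S at s[3]=t[2], S at s[4]=t[3], S at s[7]=t[4], Q at s[8]=t[7], S at s[9]=t[8], P at s[10]=t[10], P at s[11]=t[11], and the DP table's final entry dp[11][11] is also 8, so no common subsequence is longer.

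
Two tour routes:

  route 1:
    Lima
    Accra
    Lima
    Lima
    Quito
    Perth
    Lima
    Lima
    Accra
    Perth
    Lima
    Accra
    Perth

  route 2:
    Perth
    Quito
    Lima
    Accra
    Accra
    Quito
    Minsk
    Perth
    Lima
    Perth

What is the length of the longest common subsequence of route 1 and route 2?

6

One common subsequence of length 6: Lima at route 1[1]=route 2[3], Accra at route 1[2]=route 2[5], Quito at route 1[5]=route 2[6], Perth at route 1[10]=route 2[8], Lima at route 1[11]=route 2[9], Perth at route 1[13]=route 2[10]. The LCS DP gives dp[13][10] = 6, so this is optimal.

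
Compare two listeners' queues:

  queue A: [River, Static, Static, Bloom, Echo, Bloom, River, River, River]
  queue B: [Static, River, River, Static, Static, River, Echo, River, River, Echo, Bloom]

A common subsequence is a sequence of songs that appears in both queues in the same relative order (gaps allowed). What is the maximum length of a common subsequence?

6

Taking River (queue A #1, queue B #3), then Static (queue A #2, queue B #4), then Static (queue A #3, queue B #5), then Echo (queue A #5, queue B #7), then River (queue A #7, queue B #8), then River (queue A #8, queue B #9) gives a common subsequence of length 6. Since dp[9][11] = 6, nothing longer is possible.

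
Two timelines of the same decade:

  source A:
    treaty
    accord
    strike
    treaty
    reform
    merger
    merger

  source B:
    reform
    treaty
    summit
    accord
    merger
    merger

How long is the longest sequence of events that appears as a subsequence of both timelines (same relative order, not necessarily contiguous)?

Pick treaty [1,2]; then accord [2,4]; then merger [6,5]; then merger [7,6]; all 4 events appear in both, in order. dp[7][6] = 4 confirms this is the maximum.

4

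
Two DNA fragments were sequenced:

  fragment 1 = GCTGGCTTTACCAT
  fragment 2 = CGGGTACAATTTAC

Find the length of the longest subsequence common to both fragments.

One common subsequence of length 9: G [1,2], G [4,3], G [5,4], C [6,7], T [7,10], T [8,11], T [9,12], A [10,13], C [12,14]. Since dp[14][14] = 9, nothing longer is possible.

9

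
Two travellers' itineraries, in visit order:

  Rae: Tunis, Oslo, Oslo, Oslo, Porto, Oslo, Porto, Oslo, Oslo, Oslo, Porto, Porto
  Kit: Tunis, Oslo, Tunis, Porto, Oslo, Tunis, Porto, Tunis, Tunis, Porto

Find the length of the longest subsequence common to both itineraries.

Pick Tunis [1,1] → Oslo [2,2] → Porto [5,4] → Oslo [6,5] → Porto [7,7] → Porto [12,10]; all 6 stops appear in both, in order, and the DP table's final entry dp[12][10] is also 6, so no common subsequence is longer.

6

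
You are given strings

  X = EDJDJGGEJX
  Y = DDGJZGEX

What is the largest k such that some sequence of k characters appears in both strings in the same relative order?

Let dp[i][j] be the LCS length of the first i characters of X and the first j characters of Y. dp[i][j] = dp[i-1][j-1]+1 when the i-th and j-th characters match, else max(dp[i-1][j], dp[i][j-1]).
    ·  D  D  G  J  Z  G  E  X
 ·  0  0  0  0  0  0  0  0  0
 E  0  0  0  0  0  0  0  1  1
 D  0  1  1  1  1  1  1  1  1
 J  0  1  1  1  2  2  2  2  2
 D  0  1  2  2  2  2  2  2  2
 J  0  1  2  2  3  3  3  3  3
 G  0  1  2  3  3  3  4  4  4
 G  0  1  2  3  3  3  4  4  4
 E  0  1  2  3  3  3  4  5  5
 J  0  1  2  3  4  4  4  5  5
 X  0  1  2  3  4  4  4  5  6
dp[10][8] = 6. One LCS (by backtracking along matches): DDJGEX.

6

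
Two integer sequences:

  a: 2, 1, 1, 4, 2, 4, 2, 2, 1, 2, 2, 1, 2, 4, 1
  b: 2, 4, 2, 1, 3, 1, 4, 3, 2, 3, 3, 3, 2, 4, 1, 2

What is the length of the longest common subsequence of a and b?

One common subsequence of length 8: 2 (a #1, b #3), 1 (a #2, b #4), 1 (a #3, b #6), 4 (a #4, b #7), 2 (a #5, b #13), 4 (a #6, b #14), 1 (a #12, b #15), 2 (a #13, b #16). The LCS DP gives dp[15][16] = 8, so this is optimal.

8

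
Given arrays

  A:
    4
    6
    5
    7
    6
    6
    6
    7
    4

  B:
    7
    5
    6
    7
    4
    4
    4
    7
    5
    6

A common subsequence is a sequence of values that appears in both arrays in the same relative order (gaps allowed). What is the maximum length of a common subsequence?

Match 5 (A #3, B #2), then 6 (A #7, B #3), then 7 (A #8, B #4), then 4 (A #9, B #7) — 4 values in the same relative order in both. The LCS DP gives dp[9][10] = 4, so this is optimal.

4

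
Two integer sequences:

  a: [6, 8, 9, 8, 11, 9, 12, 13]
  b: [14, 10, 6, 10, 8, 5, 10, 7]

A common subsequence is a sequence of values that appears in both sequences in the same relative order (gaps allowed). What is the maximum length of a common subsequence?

2

One common subsequence of length 2: 6 [1,3] → 8 [2,5]. Since dp[8][8] = 2, nothing longer is possible.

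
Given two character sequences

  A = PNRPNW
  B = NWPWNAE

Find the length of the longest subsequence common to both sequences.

3

Taking N [2,1] → P [4,3] → N [5,5] gives a common subsequence of length 3. dp[6][7] = 3 confirms this is the maximum.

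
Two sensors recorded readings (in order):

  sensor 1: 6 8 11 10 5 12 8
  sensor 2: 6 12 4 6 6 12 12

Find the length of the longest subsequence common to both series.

2

Let dp[i][j] be the LCS length of the first i values of sensor 1 and the first j values of sensor 2. dp[i][j] = dp[i-1][j-1]+1 when the i-th and j-th values match, else max(dp[i-1][j], dp[i][j-1]).
    ·  6 12  4  6  6 12 12
 ·  0  0  0  0  0  0  0  0
 6  0  1  1  1  1  1  1  1
 8  0  1  1  1  1  1  1  1
11  0  1  1  1  1  1  1  1
10  0  1  1  1  1  1  1  1
 5  0  1  1  1  1  1  1  1
12  0  1  2  2  2  2  2  2
 8  0  1  2  2  2  2  2  2
dp[7][7] = 2. One LCS (by backtracking along matches): 6, 12.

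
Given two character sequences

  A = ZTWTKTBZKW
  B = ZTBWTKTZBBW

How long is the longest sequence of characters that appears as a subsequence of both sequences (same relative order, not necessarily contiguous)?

Pick Z [1,1], then T [2,2], then W [3,4], then T [4,5], then K [5,6], then T [6,7], then B [7,10], then W [10,11]; all 8 characters appear in both, in order, and the DP table's final entry dp[10][11] is also 8, so no common subsequence is longer.

8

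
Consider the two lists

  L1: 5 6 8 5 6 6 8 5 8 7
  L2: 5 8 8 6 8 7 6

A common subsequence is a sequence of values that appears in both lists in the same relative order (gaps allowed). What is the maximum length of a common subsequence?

Pick 5 [1,1], then 8 [3,3], then 6 [6,4], then 8 [9,5], then 7 [10,6]; all 5 values appear in both, in order. dp[10][7] = 5 confirms this is the maximum.

5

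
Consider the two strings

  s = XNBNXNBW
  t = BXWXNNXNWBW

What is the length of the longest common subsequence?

Let dp[i][j] be the LCS length of the first i characters of s and the first j characters of t. dp[i][j] = dp[i-1][j-1]+1 when the i-th and j-th characters match, else max(dp[i-1][j], dp[i][j-1]).
    ·  B  X  W  X  N  N  X  N  W  B  W
 ·  0  0  0  0  0  0  0  0  0  0  0  0
 X  0  0  1  1  1  1  1  1  1  1  1  1
 N  0  0  1  1  1  2  2  2  2  2  2  2
 B  0  1  1  1  1  2  2  2  2  2  3  3
 N  0  1  1  1  1  2  3  3  3  3  3  3
 X  0  1  2  2  2  2  3  4  4  4  4  4
 N  0  1  2  2  2  3  3  4  5  5  5  5
 B  0  1  2  2  2  3  3  4  5  5  6  6
 W  0  1  2  3  3  3  3  4  5  6  6  7
dp[8][11] = 7. One LCS (by backtracking along matches): XNNXNBW.

7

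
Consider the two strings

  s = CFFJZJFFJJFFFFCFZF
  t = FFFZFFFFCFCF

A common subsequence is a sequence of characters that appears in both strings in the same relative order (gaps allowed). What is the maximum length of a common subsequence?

Pick F at s[2]=t[2], F at s[3]=t[3], Z at s[5]=t[4], F at s[7]=t[5], F at s[8]=t[6], F at s[11]=t[7], F at s[12]=t[8], F at s[14]=t[10], C at s[15]=t[11], F at s[18]=t[12]; all 10 characters appear in both, in order. The LCS DP gives dp[18][12] = 10, so this is optimal.

10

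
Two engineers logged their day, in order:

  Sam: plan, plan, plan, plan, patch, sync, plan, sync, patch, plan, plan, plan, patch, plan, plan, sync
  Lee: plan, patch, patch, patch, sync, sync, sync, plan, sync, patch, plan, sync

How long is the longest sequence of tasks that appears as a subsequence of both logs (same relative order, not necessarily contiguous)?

Taking plan (Sam #1, Lee #1) → patch (Sam #5, Lee #4) → sync (Sam #6, Lee #7) → plan (Sam #7, Lee #8) → sync (Sam #8, Lee #9) → patch (Sam #13, Lee #10) → plan (Sam #15, Lee #11) → sync (Sam #16, Lee #12) gives a common subsequence of length 8. dp[16][12] = 8 confirms this is the maximum.

8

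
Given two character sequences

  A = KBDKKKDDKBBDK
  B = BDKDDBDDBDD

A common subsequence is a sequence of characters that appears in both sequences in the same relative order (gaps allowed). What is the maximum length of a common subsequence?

One common subsequence of length 8: B [2,1] → D [3,2] → K [6,3] → D [7,4] → D [8,5] → B [10,6] → B [11,9] → D [12,11]. dp[13][11] = 8 confirms this is the maximum.

8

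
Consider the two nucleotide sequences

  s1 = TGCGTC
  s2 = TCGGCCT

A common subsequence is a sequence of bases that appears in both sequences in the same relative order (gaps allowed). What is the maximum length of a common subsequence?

4

Let dp[i][j] be the LCS length of the first i bases of s1 and the first j bases of s2. dp[i][j] = dp[i-1][j-1]+1 when the i-th and j-th bases match, else max(dp[i-1][j], dp[i][j-1]).
    ·  T  C  G  G  C  C  T
 ·  0  0  0  0  0  0  0  0
 T  0  1  1  1  1  1  1  1
 G  0  1  1  2  2  2  2  2
 C  0  1  2  2  2  3  3  3
 G  0  1  2  3  3  3  3  3
 T  0  1  2  3  3  3  3  4
 C  0  1  2  3  3  4  4  4
dp[6][7] = 4. One LCS (by backtracking along matches): TGCT.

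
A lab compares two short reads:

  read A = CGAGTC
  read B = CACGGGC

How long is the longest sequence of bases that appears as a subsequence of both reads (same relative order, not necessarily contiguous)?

Let dp[i][j] be the LCS length of the first i bases of read A and the first j bases of read B. dp[i][j] = dp[i-1][j-1]+1 when the i-th and j-th bases match, else max(dp[i-1][j], dp[i][j-1]).
    ·  C  A  C  G  G  G  C
 ·  0  0  0  0  0  0  0  0
 C  0  1  1  1  1  1  1  1
 G  0  1  1  1  2  2  2  2
 A  0  1  2  2  2  2  2  2
 G  0  1  2  2  3  3  3  3
 T  0  1  2  2  3  3  3  3
 C  0  1  2  3  3  3  3  4
dp[6][7] = 4. One LCS (by backtracking along matches): CGGC.

4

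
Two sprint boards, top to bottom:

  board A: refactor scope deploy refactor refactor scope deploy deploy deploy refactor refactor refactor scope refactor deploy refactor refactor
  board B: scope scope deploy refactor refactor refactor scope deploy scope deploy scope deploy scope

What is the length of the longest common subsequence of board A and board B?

9

Match scope (board A #2, board B #2), deploy (board A #3, board B #3), refactor (board A #4, board B #5), refactor (board A #5, board B #6), scope (board A #6, board B #7), deploy (board A #7, board B #8), deploy (board A #8, board B #10), deploy (board A #9, board B #12), scope (board A #13, board B #13) — 9 tasks in the same relative order in both, and the DP table's final entry dp[17][13] is also 9, so no common subsequence is longer.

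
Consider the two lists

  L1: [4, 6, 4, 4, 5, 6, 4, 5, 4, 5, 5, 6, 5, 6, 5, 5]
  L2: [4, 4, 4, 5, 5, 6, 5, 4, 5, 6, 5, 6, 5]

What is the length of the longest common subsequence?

12

Pick 4 (L1 #1, L2 #1), 4 (L1 #3, L2 #2), 4 (L1 #4, L2 #3), 5 (L1 #5, L2 #5), 6 (L1 #6, L2 #6), 5 (L1 #8, L2 #7), 4 (L1 #9, L2 #8), 5 (L1 #11, L2 #9), 6 (L1 #12, L2 #10), 5 (L1 #13, L2 #11), 6 (L1 #14, L2 #12), 5 (L1 #16, L2 #13); all 12 values appear in both, in order. The LCS DP gives dp[16][13] = 12, so this is optimal.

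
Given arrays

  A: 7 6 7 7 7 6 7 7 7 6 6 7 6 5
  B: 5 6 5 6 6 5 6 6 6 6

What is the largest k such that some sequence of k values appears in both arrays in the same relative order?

5

One common subsequence of length 5: 6 (A #2, B #5), 6 (A #6, B #7), 6 (A #10, B #8), 6 (A #11, B #9), 6 (A #13, B #10). The LCS DP gives dp[14][10] = 5, so this is optimal.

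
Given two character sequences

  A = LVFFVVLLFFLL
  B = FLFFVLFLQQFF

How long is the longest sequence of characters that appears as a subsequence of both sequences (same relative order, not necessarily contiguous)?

Let dp[i][j] be the LCS length of the first i characters of A and the first j characters of B. dp[i][j] = dp[i-1][j-1]+1 when the i-th and j-th characters match, else max(dp[i-1][j], dp[i][j-1]).
    ·  F  L  F  F  V  L  F  L  Q  Q  F  F
 ·  0  0  0  0  0  0  0  0  0  0  0  0  0
 L  0  0  1  1  1  1  1  1  1  1  1  1  1
 V  0  0  1  1  1  2  2  2  2  2  2  2  2
 F  0  1  1  2  2  2  2  3  3  3  3  3  3
 F  0  1  1  2  3  3  3  3  3  3  3  4  4
 V  0  1  1  2  3  4  4  4  4  4  4  4  4
 V  0  1  1  2  3  4  4  4  4  4  4  4  4
 L  0  1  2  2  3  4  5  5  5  5  5  5  5
 L  0  1  2  2  3  4  5  5  6  6  6  6  6
 F  0  1  2  3  3  4  5  6  6  6  6  7  7
 F  0  1  2  3  4  4  5  6  6  6  6  7  8
 L  0  1  2  3  4  4  5  6  7  7  7  7  8
 L  0  1  2  3  4  4  5  6  7  7  7  7  8
dp[12][12] = 8. One LCS (by backtracking along matches): LFFVLLFF.

8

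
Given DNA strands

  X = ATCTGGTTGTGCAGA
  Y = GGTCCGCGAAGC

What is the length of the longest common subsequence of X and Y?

One common subsequence of length 7: G at X[5]=Y[1]; then G at X[6]=Y[2]; then T at X[7]=Y[3]; then G at X[9]=Y[6]; then G at X[11]=Y[8]; then A at X[13]=Y[10]; then G at X[14]=Y[11]. dp[15][12] = 7 confirms this is the maximum.

7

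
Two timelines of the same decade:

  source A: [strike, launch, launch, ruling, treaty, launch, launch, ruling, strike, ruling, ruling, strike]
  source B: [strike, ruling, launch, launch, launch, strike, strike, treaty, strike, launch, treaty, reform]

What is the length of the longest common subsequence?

Match strike [1,1], launch [2,3], launch [3,4], launch [6,5], strike [9,7], strike [12,9] — 6 events in the same relative order in both. dp[12][12] = 6 confirms this is the maximum.

6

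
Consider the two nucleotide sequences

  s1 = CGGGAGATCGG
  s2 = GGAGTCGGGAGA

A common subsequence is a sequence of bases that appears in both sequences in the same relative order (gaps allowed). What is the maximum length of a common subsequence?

8

Let dp[i][j] be the LCS length of the first i bases of s1 and the first j bases of s2. dp[i][j] = dp[i-1][j-1]+1 when the i-th and j-th bases match, else max(dp[i-1][j], dp[i][j-1]).
    ·  G  G  A  G  T  C  G  G  G  A  G  A
 ·  0  0  0  0  0  0  0  0  0  0  0  0  0
 C  0  0  0  0  0  0  1  1  1  1  1  1  1
 G  0  1  1  1  1  1  1  2  2  2  2  2  2
 G  0  1  2  2  2  2  2  2  3  3  3  3  3
 G  0  1  2  2  3  3  3  3  3  4  4  4  4
 A  0  1  2  3  3  3  3  3  3  4  5  5  5
 G  0  1  2  3  4  4  4  4  4  4  5  6  6
 A  0  1  2  3  4  4  4  4  4  4  5  6  7
 T  0  1  2  3  4  5  5  5  5  5  5  6  7
 C  0  1  2  3  4  5  6  6  6  6  6  6  7
 G  0  1  2  3  4  5  6  7  7  7  7  7  7
 G  0  1  2  3  4  5  6  7  8  8  8  8  8
dp[11][12] = 8. One LCS (by backtracking along matches): GGAGTCGG.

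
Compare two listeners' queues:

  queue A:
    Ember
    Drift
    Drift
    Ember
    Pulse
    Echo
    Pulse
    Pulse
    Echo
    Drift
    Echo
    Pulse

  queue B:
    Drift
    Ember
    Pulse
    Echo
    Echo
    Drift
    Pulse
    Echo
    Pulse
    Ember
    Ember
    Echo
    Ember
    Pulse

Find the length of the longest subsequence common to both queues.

8

Match Drift (queue A #3, queue B #1), Ember (queue A #4, queue B #2), Pulse (queue A #5, queue B #3), Echo (queue A #6, queue B #5), Pulse (queue A #7, queue B #7), Pulse (queue A #8, queue B #9), Echo (queue A #9, queue B #12), Pulse (queue A #12, queue B #14) — 8 songs in the same relative order in both. dp[12][14] = 8 confirms this is the maximum.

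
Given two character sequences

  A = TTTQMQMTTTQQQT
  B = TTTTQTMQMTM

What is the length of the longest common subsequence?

Pick T [1,2]; then T [2,3]; then T [3,4]; then Q [4,5]; then M [5,7]; then Q [6,8]; then M [7,9]; then T [8,10]; all 8 characters appear in both, in order. The LCS DP gives dp[14][11] = 8, so this is optimal.

8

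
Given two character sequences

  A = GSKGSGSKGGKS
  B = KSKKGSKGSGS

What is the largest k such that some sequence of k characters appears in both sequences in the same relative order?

8

Taking S at A[2]=B[2], K at A[3]=B[4], G at A[4]=B[5], S at A[5]=B[6], G at A[6]=B[8], S at A[7]=B[9], G at A[10]=B[10], S at A[12]=B[11] gives a common subsequence of length 8. The LCS DP gives dp[12][11] = 8, so this is optimal.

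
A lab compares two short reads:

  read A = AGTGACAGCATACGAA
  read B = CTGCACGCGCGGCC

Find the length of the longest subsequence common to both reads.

8

Taking T [3,2], G [4,3], A [5,5], C [6,6], G [8,7], C [9,8], C [13,10], G [14,12] gives a common subsequence of length 8. dp[16][14] = 8 confirms this is the maximum.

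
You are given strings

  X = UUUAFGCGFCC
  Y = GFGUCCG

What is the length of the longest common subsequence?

One common subsequence of length 4: F (X #5, Y #2) → G (X #6, Y #3) → C (X #7, Y #6) → G (X #8, Y #7), and the DP table's final entry dp[11][7] is also 4, so no common subsequence is longer.

4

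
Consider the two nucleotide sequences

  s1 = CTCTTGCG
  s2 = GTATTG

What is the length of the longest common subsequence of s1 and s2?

Taking T at s1[2]=s2[2], then T at s1[4]=s2[4], then T at s1[5]=s2[5], then G at s1[8]=s2[6] gives a common subsequence of length 4. dp[8][6] = 4 confirms this is the maximum.

4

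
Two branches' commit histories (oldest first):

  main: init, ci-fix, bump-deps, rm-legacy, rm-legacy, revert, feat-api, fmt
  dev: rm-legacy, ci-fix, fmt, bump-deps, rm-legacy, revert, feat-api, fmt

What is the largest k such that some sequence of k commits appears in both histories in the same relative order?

6

One common subsequence of length 6: ci-fix [2,2], bump-deps [3,4], rm-legacy [5,5], revert [6,6], feat-api [7,7], fmt [8,8], and the DP table's final entry dp[8][8] is also 6, so no common subsequence is longer.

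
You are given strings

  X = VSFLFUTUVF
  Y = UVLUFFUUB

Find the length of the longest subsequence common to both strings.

Let dp[i][j] be the LCS length of the first i characters of X and the first j characters of Y. dp[i][j] = dp[i-1][j-1]+1 when the i-th and j-th characters match, else max(dp[i-1][j], dp[i][j-1]).
    ·  U  V  L  U  F  F  U  U  B
 ·  0  0  0  0  0  0  0  0  0  0
 V  0  0  1  1  1  1  1  1  1  1
 S  0  0  1  1  1  1  1  1  1  1
 F  0  0  1  1  1  2  2  2  2  2
 L  0  0  1  2  2  2  2  2  2  2
 F  0  0  1  2  2  3  3  3  3  3
 U  0  1  1  2  3  3  3  4  4  4
 T  0  1  1  2  3  3  3  4  4  4
 U  0  1  1  2  3  3  3  4  5  5
 V  0  1  2  2  3  3  3  4  5  5
 F  0  1  2  2  3  4  4  4  5  5
dp[10][9] = 5. One LCS (by backtracking along matches): VFFUU.

5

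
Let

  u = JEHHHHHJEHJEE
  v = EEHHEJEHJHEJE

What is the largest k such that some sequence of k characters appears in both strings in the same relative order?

9

One common subsequence of length 9: E (u #2, v #2); then H (u #3, v #3); then H (u #4, v #4); then J (u #8, v #6); then E (u #9, v #7); then H (u #10, v #8); then J (u #11, v #9); then E (u #12, v #11); then E (u #13, v #13), and the DP table's final entry dp[13][13] is also 9, so no common subsequence is longer.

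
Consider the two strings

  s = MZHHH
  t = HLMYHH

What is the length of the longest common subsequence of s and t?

3

Taking M [1,3], then H [4,5], then H [5,6] gives a common subsequence of length 3, and the DP table's final entry dp[5][6] is also 3, so no common subsequence is longer.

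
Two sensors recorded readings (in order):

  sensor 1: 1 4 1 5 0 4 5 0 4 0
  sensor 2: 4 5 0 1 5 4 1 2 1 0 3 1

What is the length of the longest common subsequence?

Pick 4 (sensor 1 #2, sensor 2 #1); then 5 (sensor 1 #4, sensor 2 #2); then 0 (sensor 1 #5, sensor 2 #3); then 5 (sensor 1 #7, sensor 2 #5); then 4 (sensor 1 #9, sensor 2 #6); then 0 (sensor 1 #10, sensor 2 #10); all 6 values appear in both, in order. Since dp[10][12] = 6, nothing longer is possible.

6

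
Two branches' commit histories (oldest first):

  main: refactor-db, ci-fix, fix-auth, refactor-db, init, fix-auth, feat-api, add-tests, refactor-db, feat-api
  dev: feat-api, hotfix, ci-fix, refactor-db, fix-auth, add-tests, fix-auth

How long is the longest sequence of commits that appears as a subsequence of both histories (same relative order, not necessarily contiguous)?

Pick ci-fix [2,3], refactor-db [4,4], fix-auth [6,5], add-tests [8,6]; all 4 commits appear in both, in order, and the DP table's final entry dp[10][7] is also 4, so no common subsequence is longer.

4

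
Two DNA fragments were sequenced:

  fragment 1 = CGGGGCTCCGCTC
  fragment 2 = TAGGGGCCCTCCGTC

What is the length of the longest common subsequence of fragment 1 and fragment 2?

11

Taking G at fragment 1[2]=fragment 2[3]; then G at fragment 1[3]=fragment 2[4]; then G at fragment 1[4]=fragment 2[5]; then G at fragment 1[5]=fragment 2[6]; then C at fragment 1[6]=fragment 2[9]; then T at fragment 1[7]=fragment 2[10]; then C at fragment 1[8]=fragment 2[11]; then C at fragment 1[9]=fragment 2[12]; then G at fragment 1[10]=fragment 2[13]; then T at fragment 1[12]=fragment 2[14]; then C at fragment 1[13]=fragment 2[15] gives a common subsequence of length 11. Since dp[13][15] = 11, nothing longer is possible.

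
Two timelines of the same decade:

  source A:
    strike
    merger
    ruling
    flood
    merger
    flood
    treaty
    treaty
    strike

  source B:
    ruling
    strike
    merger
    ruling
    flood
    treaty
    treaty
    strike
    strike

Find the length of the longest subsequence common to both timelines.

Match strike (source A #1, source B #2), then merger (source A #2, source B #3), then ruling (source A #3, source B #4), then flood (source A #6, source B #5), then treaty (source A #7, source B #6), then treaty (source A #8, source B #7), then strike (source A #9, source B #9) — 7 events in the same relative order in both. The LCS DP gives dp[9][9] = 7, so this is optimal.

7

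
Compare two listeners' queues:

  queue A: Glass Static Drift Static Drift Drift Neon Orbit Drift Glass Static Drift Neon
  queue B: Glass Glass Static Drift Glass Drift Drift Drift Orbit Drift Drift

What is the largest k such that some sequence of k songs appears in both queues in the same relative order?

8

One common subsequence of length 8: Glass at queue A[1]=queue B[2]; then Static at queue A[2]=queue B[3]; then Drift at queue A[3]=queue B[6]; then Drift at queue A[5]=queue B[7]; then Drift at queue A[6]=queue B[8]; then Orbit at queue A[8]=queue B[9]; then Drift at queue A[9]=queue B[10]; then Drift at queue A[12]=queue B[11]. The LCS DP gives dp[13][11] = 8, so this is optimal.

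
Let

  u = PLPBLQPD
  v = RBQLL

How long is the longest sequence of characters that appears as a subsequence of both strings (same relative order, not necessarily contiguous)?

2

Let dp[i][j] be the LCS length of the first i characters of u and the first j characters of v. dp[i][j] = dp[i-1][j-1]+1 when the i-th and j-th characters match, else max(dp[i-1][j], dp[i][j-1]).
    ·  R  B  Q  L  L
 ·  0  0  0  0  0  0
 P  0  0  0  0  0  0
 L  0  0  0  0  1  1
 P  0  0  0  0  1  1
 B  0  0  1  1  1  1
 L  0  0  1  1  2  2
 Q  0  0  1  2  2  2
 P  0  0  1  2  2  2
 D  0  0  1  2  2  2
dp[8][5] = 2. One LCS (by backtracking along matches): LL.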